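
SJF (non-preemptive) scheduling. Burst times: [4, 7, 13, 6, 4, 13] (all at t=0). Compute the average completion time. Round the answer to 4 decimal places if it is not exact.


SJF order (ascending): [4, 4, 6, 7, 13, 13]
Completion times:
  Job 1: burst=4, C=4
  Job 2: burst=4, C=8
  Job 3: burst=6, C=14
  Job 4: burst=7, C=21
  Job 5: burst=13, C=34
  Job 6: burst=13, C=47
Average completion = 128/6 = 21.3333

21.3333


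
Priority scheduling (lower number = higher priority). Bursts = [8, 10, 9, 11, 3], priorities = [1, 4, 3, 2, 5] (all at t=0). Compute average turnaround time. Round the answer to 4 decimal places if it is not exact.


Sort by priority (ascending = highest first):
Order: [(1, 8), (2, 11), (3, 9), (4, 10), (5, 3)]
Completion times:
  Priority 1, burst=8, C=8
  Priority 2, burst=11, C=19
  Priority 3, burst=9, C=28
  Priority 4, burst=10, C=38
  Priority 5, burst=3, C=41
Average turnaround = 134/5 = 26.8

26.8


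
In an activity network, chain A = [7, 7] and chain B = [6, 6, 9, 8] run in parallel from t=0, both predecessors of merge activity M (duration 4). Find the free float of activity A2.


ES(A2) = sum of predecessors on chain A = 7
EF(A2) = ES + duration = 7 + 7 = 14
Successor of A2 is M. ES(M) = max(sum(A), sum(B)) = max(14, 29) = 29
Free float = ES(successor) - EF(current) = 29 - 14 = 15

15


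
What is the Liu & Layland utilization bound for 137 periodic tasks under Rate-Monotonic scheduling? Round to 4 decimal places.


Compute 2^(1/137) = 1.0050722892
Subtract 1: 1.0050722892 - 1 = 0.0050722892
Multiply by n: 137 * 0.0050722892 = 0.6949036204
Round to 4 dp: 0.6949

0.6949


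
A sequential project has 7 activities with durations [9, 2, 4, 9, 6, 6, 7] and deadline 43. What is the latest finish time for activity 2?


LF(activity 2) = deadline - sum of successor durations
Successors: activities 3 through 7 with durations [4, 9, 6, 6, 7]
Sum of successor durations = 32
LF = 43 - 32 = 11

11


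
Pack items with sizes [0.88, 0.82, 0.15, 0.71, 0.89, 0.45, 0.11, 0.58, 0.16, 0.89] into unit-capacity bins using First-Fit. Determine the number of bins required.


Place items sequentially using First-Fit:
  Item 0.88 -> new Bin 1
  Item 0.82 -> new Bin 2
  Item 0.15 -> Bin 2 (now 0.97)
  Item 0.71 -> new Bin 3
  Item 0.89 -> new Bin 4
  Item 0.45 -> new Bin 5
  Item 0.11 -> Bin 1 (now 0.99)
  Item 0.58 -> new Bin 6
  Item 0.16 -> Bin 3 (now 0.87)
  Item 0.89 -> new Bin 7
Total bins used = 7

7


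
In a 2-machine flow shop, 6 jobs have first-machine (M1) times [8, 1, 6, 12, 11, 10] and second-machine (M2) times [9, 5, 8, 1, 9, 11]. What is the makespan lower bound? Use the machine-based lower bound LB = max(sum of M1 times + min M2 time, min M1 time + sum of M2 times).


LB1 = sum(M1 times) + min(M2 times) = 48 + 1 = 49
LB2 = min(M1 times) + sum(M2 times) = 1 + 43 = 44
Lower bound = max(LB1, LB2) = max(49, 44) = 49

49


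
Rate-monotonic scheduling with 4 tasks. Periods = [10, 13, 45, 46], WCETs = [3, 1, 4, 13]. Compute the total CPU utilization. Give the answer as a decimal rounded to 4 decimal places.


Compute individual utilizations (exact fractions):
  Task 1: C/T = 3/10 (approx. 0.3)
  Task 2: C/T = 1/13 (approx. 0.0769)
  Task 3: C/T = 4/45 (approx. 0.0889)
  Task 4: C/T = 13/46 (approx. 0.2826)
Total utilization U = 3/10 + 1/13 + 4/45 + 13/46 = 2014/2691
Rounded to 4 decimal places: U = 0.7484
RM (Liu & Layland) bound for 4 tasks = 0.756828; compare with U = 2014/2691 (approx. 0.748421)
U <= bound, so schedulable by RM sufficient condition.

0.7484


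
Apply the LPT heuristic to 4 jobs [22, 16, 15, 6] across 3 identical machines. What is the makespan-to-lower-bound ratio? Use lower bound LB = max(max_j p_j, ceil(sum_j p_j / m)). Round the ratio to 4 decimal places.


LPT order: [22, 16, 15, 6]
Machine loads after assignment: [22, 16, 21]
LPT makespan = 22
Lower bound = max(max_job, ceil(total/3)) = max(22, 20) = 22
Ratio = 22 / 22 = 1.0

1.0


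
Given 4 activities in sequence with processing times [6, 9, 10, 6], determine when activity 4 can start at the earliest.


Activity 4 starts after activities 1 through 3 complete.
Predecessor durations: [6, 9, 10]
ES = 6 + 9 + 10 = 25

25


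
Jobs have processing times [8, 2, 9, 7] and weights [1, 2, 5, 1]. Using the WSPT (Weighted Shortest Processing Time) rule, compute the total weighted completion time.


Compute p/w ratios and sort ascending (WSPT): [(2, 2), (9, 5), (7, 1), (8, 1)]
Compute weighted completion times:
  Job (p=2,w=2): C=2, w*C=2*2=4
  Job (p=9,w=5): C=11, w*C=5*11=55
  Job (p=7,w=1): C=18, w*C=1*18=18
  Job (p=8,w=1): C=26, w*C=1*26=26
Total weighted completion time = 103

103


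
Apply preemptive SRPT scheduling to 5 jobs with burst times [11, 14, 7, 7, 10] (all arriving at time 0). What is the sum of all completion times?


Since all jobs arrive at t=0, SRPT equals SPT ordering.
SPT order: [7, 7, 10, 11, 14]
Completion times:
  Job 1: p=7, C=7
  Job 2: p=7, C=14
  Job 3: p=10, C=24
  Job 4: p=11, C=35
  Job 5: p=14, C=49
Total completion time = 7 + 14 + 24 + 35 + 49 = 129

129


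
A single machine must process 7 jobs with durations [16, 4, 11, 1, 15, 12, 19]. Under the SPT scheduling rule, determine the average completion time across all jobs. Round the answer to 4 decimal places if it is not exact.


Sort jobs by processing time (SPT order): [1, 4, 11, 12, 15, 16, 19]
Compute completion times sequentially:
  Job 1: processing = 1, completes at 1
  Job 2: processing = 4, completes at 5
  Job 3: processing = 11, completes at 16
  Job 4: processing = 12, completes at 28
  Job 5: processing = 15, completes at 43
  Job 6: processing = 16, completes at 59
  Job 7: processing = 19, completes at 78
Sum of completion times = 230
Average completion time = 230/7 = 32.8571

32.8571


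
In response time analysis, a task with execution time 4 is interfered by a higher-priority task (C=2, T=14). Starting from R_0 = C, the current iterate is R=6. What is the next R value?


R_next = C + ceil(R_prev / T_hp) * C_hp
ceil(6 / 14) = ceil(0.4286) = 1
Interference = 1 * 2 = 2
R_next = 4 + 2 = 6
R_next = R_prev, so the iteration has converged (response time = 6).

6


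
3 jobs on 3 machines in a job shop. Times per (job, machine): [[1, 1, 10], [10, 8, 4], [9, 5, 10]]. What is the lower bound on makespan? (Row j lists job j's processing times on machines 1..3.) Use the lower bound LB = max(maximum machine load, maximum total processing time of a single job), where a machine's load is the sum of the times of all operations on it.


Machine loads:
  Machine 1: 1 + 10 + 9 = 20
  Machine 2: 1 + 8 + 5 = 14
  Machine 3: 10 + 4 + 10 = 24
Max machine load = 24
Job totals:
  Job 1: 12
  Job 2: 22
  Job 3: 24
Max job total = 24
Lower bound = max(24, 24) = 24

24


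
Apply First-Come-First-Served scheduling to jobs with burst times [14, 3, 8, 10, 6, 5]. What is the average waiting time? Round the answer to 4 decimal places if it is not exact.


FCFS order (as given): [14, 3, 8, 10, 6, 5]
Waiting times:
  Job 1: wait = 0
  Job 2: wait = 14
  Job 3: wait = 17
  Job 4: wait = 25
  Job 5: wait = 35
  Job 6: wait = 41
Sum of waiting times = 132
Average waiting time = 132/6 = 22.0

22.0


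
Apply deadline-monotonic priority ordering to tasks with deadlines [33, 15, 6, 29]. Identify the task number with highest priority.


Sort tasks by relative deadline (ascending):
  Task 3: deadline = 6
  Task 2: deadline = 15
  Task 4: deadline = 29
  Task 1: deadline = 33
Priority order (highest first): [3, 2, 4, 1]
Highest priority task = 3

3


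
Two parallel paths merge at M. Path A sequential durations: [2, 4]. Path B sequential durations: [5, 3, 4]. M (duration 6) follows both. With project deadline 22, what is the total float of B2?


Forward pass: ES(B2) = sum of predecessors on chain B = 5
EF = ES + duration = 5 + 3 = 8
Backward pass: LF(M) = deadline = 22; LS(M) = 22 - 6 = 16
LF(B2) = LS(M) - sum(successors on chain B) = 16 - 4 = 12
LS = LF - duration = 12 - 3 = 9
Total float = LS - ES = 9 - 5 = 4

4


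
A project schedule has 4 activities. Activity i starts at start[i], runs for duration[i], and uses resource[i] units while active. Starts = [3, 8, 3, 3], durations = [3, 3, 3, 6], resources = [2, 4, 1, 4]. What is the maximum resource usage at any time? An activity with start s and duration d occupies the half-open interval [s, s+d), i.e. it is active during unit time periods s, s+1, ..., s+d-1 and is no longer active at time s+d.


Each activity i is active on [start_i, start_i + duration_i).
Compute total resource usage per time slot:
  t=0: active resources = [], total = 0
  t=1: active resources = [], total = 0
  t=2: active resources = [], total = 0
  t=3: active resources = [2, 1, 4], total = 7
  t=4: active resources = [2, 1, 4], total = 7
  t=5: active resources = [2, 1, 4], total = 7
  t=6: active resources = [4], total = 4
  t=7: active resources = [4], total = 4
  t=8: active resources = [4, 4], total = 8
  t=9: active resources = [4], total = 4
  t=10: active resources = [4], total = 4
Peak resource demand = 8

8


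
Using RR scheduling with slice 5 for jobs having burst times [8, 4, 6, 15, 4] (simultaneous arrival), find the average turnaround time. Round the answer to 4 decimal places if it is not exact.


Time quantum = 5
Execution trace:
  J1 runs 5 units, time = 5
  J2 runs 4 units, time = 9
  J3 runs 5 units, time = 14
  J4 runs 5 units, time = 19
  J5 runs 4 units, time = 23
  J1 runs 3 units, time = 26
  J3 runs 1 units, time = 27
  J4 runs 5 units, time = 32
  J4 runs 5 units, time = 37
Finish times: [26, 9, 27, 37, 23]
Average turnaround = 122/5 = 24.4

24.4


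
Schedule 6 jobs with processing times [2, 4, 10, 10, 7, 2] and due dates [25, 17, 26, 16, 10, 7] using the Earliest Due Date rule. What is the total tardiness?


Sort by due date (EDD order): [(2, 7), (7, 10), (10, 16), (4, 17), (2, 25), (10, 26)]
Compute completion times and tardiness:
  Job 1: p=2, d=7, C=2, tardiness=max(0,2-7)=0
  Job 2: p=7, d=10, C=9, tardiness=max(0,9-10)=0
  Job 3: p=10, d=16, C=19, tardiness=max(0,19-16)=3
  Job 4: p=4, d=17, C=23, tardiness=max(0,23-17)=6
  Job 5: p=2, d=25, C=25, tardiness=max(0,25-25)=0
  Job 6: p=10, d=26, C=35, tardiness=max(0,35-26)=9
Total tardiness = 18

18


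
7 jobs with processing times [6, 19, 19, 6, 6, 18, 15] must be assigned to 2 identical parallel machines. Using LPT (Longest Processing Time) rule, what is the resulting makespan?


Sort jobs in decreasing order (LPT): [19, 19, 18, 15, 6, 6, 6]
Assign each job to the least loaded machine:
  Machine 1: jobs [19, 18, 6], load = 43
  Machine 2: jobs [19, 15, 6, 6], load = 46
Makespan = max load = 46

46


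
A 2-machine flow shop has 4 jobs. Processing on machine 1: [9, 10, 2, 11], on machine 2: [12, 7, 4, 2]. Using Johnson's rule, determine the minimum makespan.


Apply Johnson's rule:
  Group 1 (a <= b): [(3, 2, 4), (1, 9, 12)]
  Group 2 (a > b): [(2, 10, 7), (4, 11, 2)]
Optimal job order: [3, 1, 2, 4]
Schedule:
  Job 3: M1 done at 2, M2 done at 6
  Job 1: M1 done at 11, M2 done at 23
  Job 2: M1 done at 21, M2 done at 30
  Job 4: M1 done at 32, M2 done at 34
Makespan = 34

34


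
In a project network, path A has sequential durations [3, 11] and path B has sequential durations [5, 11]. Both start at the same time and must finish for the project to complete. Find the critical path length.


Path A total = 3 + 11 = 14
Path B total = 5 + 11 = 16
Critical path = longest path = max(14, 16) = 16

16


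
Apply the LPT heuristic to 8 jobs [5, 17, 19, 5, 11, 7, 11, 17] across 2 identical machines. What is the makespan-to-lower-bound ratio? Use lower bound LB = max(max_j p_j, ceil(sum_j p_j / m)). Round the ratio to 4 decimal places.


LPT order: [19, 17, 17, 11, 11, 7, 5, 5]
Machine loads after assignment: [46, 46]
LPT makespan = 46
Lower bound = max(max_job, ceil(total/2)) = max(19, 46) = 46
Ratio = 46 / 46 = 1.0

1.0


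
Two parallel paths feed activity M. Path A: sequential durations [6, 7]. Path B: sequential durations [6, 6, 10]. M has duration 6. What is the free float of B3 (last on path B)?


ES(B3) = sum of predecessors on chain B = 12
EF(B3) = ES + duration = 12 + 10 = 22
Successor of B3 is M. ES(M) = max(sum(A), sum(B)) = max(13, 22) = 22
Free float = ES(successor) - EF(current) = 22 - 22 = 0

0


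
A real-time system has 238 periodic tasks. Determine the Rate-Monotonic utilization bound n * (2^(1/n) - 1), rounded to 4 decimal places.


Compute 2^(1/238) = 1.0029166282
Subtract 1: 1.0029166282 - 1 = 0.0029166282
Multiply by n: 238 * 0.0029166282 = 0.6941575116
Round to 4 dp: 0.6942

0.6942


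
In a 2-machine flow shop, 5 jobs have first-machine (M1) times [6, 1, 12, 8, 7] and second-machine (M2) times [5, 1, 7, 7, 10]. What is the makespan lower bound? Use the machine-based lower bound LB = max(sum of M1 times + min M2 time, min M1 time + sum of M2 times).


LB1 = sum(M1 times) + min(M2 times) = 34 + 1 = 35
LB2 = min(M1 times) + sum(M2 times) = 1 + 30 = 31
Lower bound = max(LB1, LB2) = max(35, 31) = 35

35


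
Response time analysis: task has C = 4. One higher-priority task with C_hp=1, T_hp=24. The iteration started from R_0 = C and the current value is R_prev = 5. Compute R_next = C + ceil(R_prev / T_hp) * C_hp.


R_next = C + ceil(R_prev / T_hp) * C_hp
ceil(5 / 24) = ceil(0.2083) = 1
Interference = 1 * 1 = 1
R_next = 4 + 1 = 5
R_next = R_prev, so the iteration has converged (response time = 5).

5


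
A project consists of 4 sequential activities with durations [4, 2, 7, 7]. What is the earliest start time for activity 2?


Activity 2 starts after activities 1 through 1 complete.
Predecessor durations: [4]
ES = 4 = 4

4


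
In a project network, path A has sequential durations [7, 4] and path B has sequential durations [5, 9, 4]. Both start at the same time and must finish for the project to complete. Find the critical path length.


Path A total = 7 + 4 = 11
Path B total = 5 + 9 + 4 = 18
Critical path = longest path = max(11, 18) = 18

18


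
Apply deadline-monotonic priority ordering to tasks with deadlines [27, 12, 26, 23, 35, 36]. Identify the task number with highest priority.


Sort tasks by relative deadline (ascending):
  Task 2: deadline = 12
  Task 4: deadline = 23
  Task 3: deadline = 26
  Task 1: deadline = 27
  Task 5: deadline = 35
  Task 6: deadline = 36
Priority order (highest first): [2, 4, 3, 1, 5, 6]
Highest priority task = 2

2


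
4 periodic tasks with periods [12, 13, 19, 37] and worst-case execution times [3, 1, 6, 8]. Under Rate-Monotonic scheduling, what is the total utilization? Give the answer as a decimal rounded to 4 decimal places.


Compute individual utilizations (exact fractions):
  Task 1: C/T = 3/12 = 1/4 (approx. 0.25)
  Task 2: C/T = 1/13 (approx. 0.0769)
  Task 3: C/T = 6/19 (approx. 0.3158)
  Task 4: C/T = 8/37 (approx. 0.2162)
Total utilization U = 1/4 + 1/13 + 6/19 + 8/37 = 31399/36556
Rounded to 4 decimal places: U = 0.8589
RM (Liu & Layland) bound for 4 tasks = 0.756828; compare with U = 31399/36556 (approx. 0.858929)
bound < U <= 1, so the RM sufficient condition is not met (inconclusive; an exact test such as response-time analysis is needed).

0.8589


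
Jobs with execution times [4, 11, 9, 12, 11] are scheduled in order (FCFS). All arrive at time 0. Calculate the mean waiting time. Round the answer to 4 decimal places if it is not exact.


FCFS order (as given): [4, 11, 9, 12, 11]
Waiting times:
  Job 1: wait = 0
  Job 2: wait = 4
  Job 3: wait = 15
  Job 4: wait = 24
  Job 5: wait = 36
Sum of waiting times = 79
Average waiting time = 79/5 = 15.8

15.8


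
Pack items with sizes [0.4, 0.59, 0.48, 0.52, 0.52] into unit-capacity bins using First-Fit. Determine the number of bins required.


Place items sequentially using First-Fit:
  Item 0.4 -> new Bin 1
  Item 0.59 -> Bin 1 (now 0.99)
  Item 0.48 -> new Bin 2
  Item 0.52 -> Bin 2 (now 1.0)
  Item 0.52 -> new Bin 3
Total bins used = 3

3


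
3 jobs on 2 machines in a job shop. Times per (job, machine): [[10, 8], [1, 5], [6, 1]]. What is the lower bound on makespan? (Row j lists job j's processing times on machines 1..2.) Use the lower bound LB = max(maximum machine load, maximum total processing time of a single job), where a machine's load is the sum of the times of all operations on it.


Machine loads:
  Machine 1: 10 + 1 + 6 = 17
  Machine 2: 8 + 5 + 1 = 14
Max machine load = 17
Job totals:
  Job 1: 18
  Job 2: 6
  Job 3: 7
Max job total = 18
Lower bound = max(17, 18) = 18

18


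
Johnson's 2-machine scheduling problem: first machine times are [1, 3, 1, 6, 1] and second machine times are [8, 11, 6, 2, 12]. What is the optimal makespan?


Apply Johnson's rule:
  Group 1 (a <= b): [(1, 1, 8), (3, 1, 6), (5, 1, 12), (2, 3, 11)]
  Group 2 (a > b): [(4, 6, 2)]
Optimal job order: [1, 3, 5, 2, 4]
Schedule:
  Job 1: M1 done at 1, M2 done at 9
  Job 3: M1 done at 2, M2 done at 15
  Job 5: M1 done at 3, M2 done at 27
  Job 2: M1 done at 6, M2 done at 38
  Job 4: M1 done at 12, M2 done at 40
Makespan = 40

40


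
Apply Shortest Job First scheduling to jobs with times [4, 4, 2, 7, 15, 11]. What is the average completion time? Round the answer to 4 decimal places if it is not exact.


SJF order (ascending): [2, 4, 4, 7, 11, 15]
Completion times:
  Job 1: burst=2, C=2
  Job 2: burst=4, C=6
  Job 3: burst=4, C=10
  Job 4: burst=7, C=17
  Job 5: burst=11, C=28
  Job 6: burst=15, C=43
Average completion = 106/6 = 17.6667

17.6667


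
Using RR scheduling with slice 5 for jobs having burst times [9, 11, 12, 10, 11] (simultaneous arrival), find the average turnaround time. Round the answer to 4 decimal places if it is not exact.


Time quantum = 5
Execution trace:
  J1 runs 5 units, time = 5
  J2 runs 5 units, time = 10
  J3 runs 5 units, time = 15
  J4 runs 5 units, time = 20
  J5 runs 5 units, time = 25
  J1 runs 4 units, time = 29
  J2 runs 5 units, time = 34
  J3 runs 5 units, time = 39
  J4 runs 5 units, time = 44
  J5 runs 5 units, time = 49
  J2 runs 1 units, time = 50
  J3 runs 2 units, time = 52
  J5 runs 1 units, time = 53
Finish times: [29, 50, 52, 44, 53]
Average turnaround = 228/5 = 45.6

45.6


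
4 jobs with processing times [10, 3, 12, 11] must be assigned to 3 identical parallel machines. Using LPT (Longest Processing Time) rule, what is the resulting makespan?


Sort jobs in decreasing order (LPT): [12, 11, 10, 3]
Assign each job to the least loaded machine:
  Machine 1: jobs [12], load = 12
  Machine 2: jobs [11], load = 11
  Machine 3: jobs [10, 3], load = 13
Makespan = max load = 13

13


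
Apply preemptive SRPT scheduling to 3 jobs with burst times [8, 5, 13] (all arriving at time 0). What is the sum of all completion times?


Since all jobs arrive at t=0, SRPT equals SPT ordering.
SPT order: [5, 8, 13]
Completion times:
  Job 1: p=5, C=5
  Job 2: p=8, C=13
  Job 3: p=13, C=26
Total completion time = 5 + 13 + 26 = 44

44


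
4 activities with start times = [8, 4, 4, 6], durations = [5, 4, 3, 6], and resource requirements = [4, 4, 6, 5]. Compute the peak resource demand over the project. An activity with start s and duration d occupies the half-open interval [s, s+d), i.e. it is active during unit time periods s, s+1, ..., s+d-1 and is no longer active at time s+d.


Each activity i is active on [start_i, start_i + duration_i).
Compute total resource usage per time slot:
  t=0: active resources = [], total = 0
  t=1: active resources = [], total = 0
  t=2: active resources = [], total = 0
  t=3: active resources = [], total = 0
  t=4: active resources = [4, 6], total = 10
  t=5: active resources = [4, 6], total = 10
  t=6: active resources = [4, 6, 5], total = 15
  t=7: active resources = [4, 5], total = 9
  t=8: active resources = [4, 5], total = 9
  t=9: active resources = [4, 5], total = 9
  t=10: active resources = [4, 5], total = 9
  t=11: active resources = [4, 5], total = 9
  t=12: active resources = [4], total = 4
Peak resource demand = 15

15


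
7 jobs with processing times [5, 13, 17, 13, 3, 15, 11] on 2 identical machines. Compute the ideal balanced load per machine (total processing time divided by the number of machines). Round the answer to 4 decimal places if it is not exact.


Total processing time = 5 + 13 + 17 + 13 + 3 + 15 + 11 = 77
Number of machines = 2
Ideal balanced load = 77 / 2 = 38.5

38.5


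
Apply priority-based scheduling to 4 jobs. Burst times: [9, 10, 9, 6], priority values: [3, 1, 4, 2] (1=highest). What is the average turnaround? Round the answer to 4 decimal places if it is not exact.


Sort by priority (ascending = highest first):
Order: [(1, 10), (2, 6), (3, 9), (4, 9)]
Completion times:
  Priority 1, burst=10, C=10
  Priority 2, burst=6, C=16
  Priority 3, burst=9, C=25
  Priority 4, burst=9, C=34
Average turnaround = 85/4 = 21.25

21.25


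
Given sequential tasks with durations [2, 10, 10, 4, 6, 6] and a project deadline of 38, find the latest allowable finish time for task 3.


LF(activity 3) = deadline - sum of successor durations
Successors: activities 4 through 6 with durations [4, 6, 6]
Sum of successor durations = 16
LF = 38 - 16 = 22

22


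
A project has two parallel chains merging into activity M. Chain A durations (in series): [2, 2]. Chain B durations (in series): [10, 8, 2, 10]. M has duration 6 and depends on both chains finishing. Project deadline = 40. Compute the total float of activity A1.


Forward pass: ES(A1) = sum of predecessors on chain A = 0
EF = ES + duration = 0 + 2 = 2
Backward pass: LF(M) = deadline = 40; LS(M) = 40 - 6 = 34
LF(A1) = LS(M) - sum(successors on chain A) = 34 - 2 = 32
LS = LF - duration = 32 - 2 = 30
Total float = LS - ES = 30 - 0 = 30

30


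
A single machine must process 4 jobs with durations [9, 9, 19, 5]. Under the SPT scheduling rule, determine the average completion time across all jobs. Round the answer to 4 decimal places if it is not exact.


Sort jobs by processing time (SPT order): [5, 9, 9, 19]
Compute completion times sequentially:
  Job 1: processing = 5, completes at 5
  Job 2: processing = 9, completes at 14
  Job 3: processing = 9, completes at 23
  Job 4: processing = 19, completes at 42
Sum of completion times = 84
Average completion time = 84/4 = 21.0

21.0


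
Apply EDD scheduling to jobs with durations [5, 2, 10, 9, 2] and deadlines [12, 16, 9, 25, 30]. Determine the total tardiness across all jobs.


Sort by due date (EDD order): [(10, 9), (5, 12), (2, 16), (9, 25), (2, 30)]
Compute completion times and tardiness:
  Job 1: p=10, d=9, C=10, tardiness=max(0,10-9)=1
  Job 2: p=5, d=12, C=15, tardiness=max(0,15-12)=3
  Job 3: p=2, d=16, C=17, tardiness=max(0,17-16)=1
  Job 4: p=9, d=25, C=26, tardiness=max(0,26-25)=1
  Job 5: p=2, d=30, C=28, tardiness=max(0,28-30)=0
Total tardiness = 6

6


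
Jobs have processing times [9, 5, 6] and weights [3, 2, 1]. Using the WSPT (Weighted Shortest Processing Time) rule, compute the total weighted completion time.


Compute p/w ratios and sort ascending (WSPT): [(5, 2), (9, 3), (6, 1)]
Compute weighted completion times:
  Job (p=5,w=2): C=5, w*C=2*5=10
  Job (p=9,w=3): C=14, w*C=3*14=42
  Job (p=6,w=1): C=20, w*C=1*20=20
Total weighted completion time = 72

72


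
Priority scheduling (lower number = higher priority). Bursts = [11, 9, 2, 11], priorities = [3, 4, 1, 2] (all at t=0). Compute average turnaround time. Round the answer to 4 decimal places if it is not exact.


Sort by priority (ascending = highest first):
Order: [(1, 2), (2, 11), (3, 11), (4, 9)]
Completion times:
  Priority 1, burst=2, C=2
  Priority 2, burst=11, C=13
  Priority 3, burst=11, C=24
  Priority 4, burst=9, C=33
Average turnaround = 72/4 = 18.0

18.0


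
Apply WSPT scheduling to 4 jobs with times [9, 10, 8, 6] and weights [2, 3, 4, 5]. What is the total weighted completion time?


Compute p/w ratios and sort ascending (WSPT): [(6, 5), (8, 4), (10, 3), (9, 2)]
Compute weighted completion times:
  Job (p=6,w=5): C=6, w*C=5*6=30
  Job (p=8,w=4): C=14, w*C=4*14=56
  Job (p=10,w=3): C=24, w*C=3*24=72
  Job (p=9,w=2): C=33, w*C=2*33=66
Total weighted completion time = 224

224


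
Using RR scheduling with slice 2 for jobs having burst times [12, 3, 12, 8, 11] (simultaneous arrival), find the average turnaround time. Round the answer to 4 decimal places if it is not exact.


Time quantum = 2
Execution trace:
  J1 runs 2 units, time = 2
  J2 runs 2 units, time = 4
  J3 runs 2 units, time = 6
  J4 runs 2 units, time = 8
  J5 runs 2 units, time = 10
  J1 runs 2 units, time = 12
  J2 runs 1 units, time = 13
  J3 runs 2 units, time = 15
  J4 runs 2 units, time = 17
  J5 runs 2 units, time = 19
  J1 runs 2 units, time = 21
  J3 runs 2 units, time = 23
  J4 runs 2 units, time = 25
  J5 runs 2 units, time = 27
  J1 runs 2 units, time = 29
  J3 runs 2 units, time = 31
  J4 runs 2 units, time = 33
  J5 runs 2 units, time = 35
  J1 runs 2 units, time = 37
  J3 runs 2 units, time = 39
  J5 runs 2 units, time = 41
  J1 runs 2 units, time = 43
  J3 runs 2 units, time = 45
  J5 runs 1 units, time = 46
Finish times: [43, 13, 45, 33, 46]
Average turnaround = 180/5 = 36.0

36.0


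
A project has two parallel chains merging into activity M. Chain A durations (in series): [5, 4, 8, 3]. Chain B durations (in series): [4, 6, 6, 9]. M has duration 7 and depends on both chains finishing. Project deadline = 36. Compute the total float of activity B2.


Forward pass: ES(B2) = sum of predecessors on chain B = 4
EF = ES + duration = 4 + 6 = 10
Backward pass: LF(M) = deadline = 36; LS(M) = 36 - 7 = 29
LF(B2) = LS(M) - sum(successors on chain B) = 29 - 15 = 14
LS = LF - duration = 14 - 6 = 8
Total float = LS - ES = 8 - 4 = 4

4


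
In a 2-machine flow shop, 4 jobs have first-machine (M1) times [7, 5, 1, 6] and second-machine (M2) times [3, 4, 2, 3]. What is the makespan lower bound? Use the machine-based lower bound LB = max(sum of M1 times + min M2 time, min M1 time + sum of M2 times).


LB1 = sum(M1 times) + min(M2 times) = 19 + 2 = 21
LB2 = min(M1 times) + sum(M2 times) = 1 + 12 = 13
Lower bound = max(LB1, LB2) = max(21, 13) = 21

21


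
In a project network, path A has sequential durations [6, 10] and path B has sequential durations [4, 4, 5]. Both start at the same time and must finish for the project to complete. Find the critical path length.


Path A total = 6 + 10 = 16
Path B total = 4 + 4 + 5 = 13
Critical path = longest path = max(16, 13) = 16

16


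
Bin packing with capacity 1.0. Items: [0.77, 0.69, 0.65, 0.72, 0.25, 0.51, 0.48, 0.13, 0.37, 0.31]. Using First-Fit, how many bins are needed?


Place items sequentially using First-Fit:
  Item 0.77 -> new Bin 1
  Item 0.69 -> new Bin 2
  Item 0.65 -> new Bin 3
  Item 0.72 -> new Bin 4
  Item 0.25 -> Bin 2 (now 0.94)
  Item 0.51 -> new Bin 5
  Item 0.48 -> Bin 5 (now 0.99)
  Item 0.13 -> Bin 1 (now 0.9)
  Item 0.37 -> new Bin 6
  Item 0.31 -> Bin 3 (now 0.96)
Total bins used = 6

6


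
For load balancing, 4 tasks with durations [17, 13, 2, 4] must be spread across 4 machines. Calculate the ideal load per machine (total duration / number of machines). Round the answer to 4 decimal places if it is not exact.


Total processing time = 17 + 13 + 2 + 4 = 36
Number of machines = 4
Ideal balanced load = 36 / 4 = 9.0

9.0


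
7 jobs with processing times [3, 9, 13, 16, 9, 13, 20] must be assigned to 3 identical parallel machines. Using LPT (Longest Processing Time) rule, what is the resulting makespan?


Sort jobs in decreasing order (LPT): [20, 16, 13, 13, 9, 9, 3]
Assign each job to the least loaded machine:
  Machine 1: jobs [20, 9], load = 29
  Machine 2: jobs [16, 9, 3], load = 28
  Machine 3: jobs [13, 13], load = 26
Makespan = max load = 29

29


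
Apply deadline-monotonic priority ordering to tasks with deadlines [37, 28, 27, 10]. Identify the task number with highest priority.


Sort tasks by relative deadline (ascending):
  Task 4: deadline = 10
  Task 3: deadline = 27
  Task 2: deadline = 28
  Task 1: deadline = 37
Priority order (highest first): [4, 3, 2, 1]
Highest priority task = 4

4


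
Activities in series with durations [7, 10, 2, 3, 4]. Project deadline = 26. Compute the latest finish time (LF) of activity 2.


LF(activity 2) = deadline - sum of successor durations
Successors: activities 3 through 5 with durations [2, 3, 4]
Sum of successor durations = 9
LF = 26 - 9 = 17

17


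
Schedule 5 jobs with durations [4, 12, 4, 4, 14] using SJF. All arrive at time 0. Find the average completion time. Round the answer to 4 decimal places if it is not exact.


SJF order (ascending): [4, 4, 4, 12, 14]
Completion times:
  Job 1: burst=4, C=4
  Job 2: burst=4, C=8
  Job 3: burst=4, C=12
  Job 4: burst=12, C=24
  Job 5: burst=14, C=38
Average completion = 86/5 = 17.2

17.2


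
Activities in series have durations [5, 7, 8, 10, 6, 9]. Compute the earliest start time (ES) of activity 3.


Activity 3 starts after activities 1 through 2 complete.
Predecessor durations: [5, 7]
ES = 5 + 7 = 12

12


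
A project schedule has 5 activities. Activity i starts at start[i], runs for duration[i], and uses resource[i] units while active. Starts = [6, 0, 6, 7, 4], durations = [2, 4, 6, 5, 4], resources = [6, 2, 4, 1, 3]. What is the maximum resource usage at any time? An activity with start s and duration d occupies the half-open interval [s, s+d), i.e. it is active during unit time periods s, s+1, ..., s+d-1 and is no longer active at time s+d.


Each activity i is active on [start_i, start_i + duration_i).
Compute total resource usage per time slot:
  t=0: active resources = [2], total = 2
  t=1: active resources = [2], total = 2
  t=2: active resources = [2], total = 2
  t=3: active resources = [2], total = 2
  t=4: active resources = [3], total = 3
  t=5: active resources = [3], total = 3
  t=6: active resources = [6, 4, 3], total = 13
  t=7: active resources = [6, 4, 1, 3], total = 14
  t=8: active resources = [4, 1], total = 5
  t=9: active resources = [4, 1], total = 5
  t=10: active resources = [4, 1], total = 5
  t=11: active resources = [4, 1], total = 5
Peak resource demand = 14

14


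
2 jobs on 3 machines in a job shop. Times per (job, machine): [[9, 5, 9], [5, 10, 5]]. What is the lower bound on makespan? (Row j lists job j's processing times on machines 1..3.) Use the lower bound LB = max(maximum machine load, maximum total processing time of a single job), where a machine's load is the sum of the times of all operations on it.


Machine loads:
  Machine 1: 9 + 5 = 14
  Machine 2: 5 + 10 = 15
  Machine 3: 9 + 5 = 14
Max machine load = 15
Job totals:
  Job 1: 23
  Job 2: 20
Max job total = 23
Lower bound = max(15, 23) = 23

23


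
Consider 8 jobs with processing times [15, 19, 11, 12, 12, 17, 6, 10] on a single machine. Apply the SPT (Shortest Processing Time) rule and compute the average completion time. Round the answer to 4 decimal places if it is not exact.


Sort jobs by processing time (SPT order): [6, 10, 11, 12, 12, 15, 17, 19]
Compute completion times sequentially:
  Job 1: processing = 6, completes at 6
  Job 2: processing = 10, completes at 16
  Job 3: processing = 11, completes at 27
  Job 4: processing = 12, completes at 39
  Job 5: processing = 12, completes at 51
  Job 6: processing = 15, completes at 66
  Job 7: processing = 17, completes at 83
  Job 8: processing = 19, completes at 102
Sum of completion times = 390
Average completion time = 390/8 = 48.75

48.75


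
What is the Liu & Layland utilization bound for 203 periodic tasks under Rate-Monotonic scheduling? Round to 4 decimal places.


Compute 2^(1/203) = 1.0034203542
Subtract 1: 1.0034203542 - 1 = 0.0034203542
Multiply by n: 203 * 0.0034203542 = 0.6943319026
Round to 4 dp: 0.6943

0.6943


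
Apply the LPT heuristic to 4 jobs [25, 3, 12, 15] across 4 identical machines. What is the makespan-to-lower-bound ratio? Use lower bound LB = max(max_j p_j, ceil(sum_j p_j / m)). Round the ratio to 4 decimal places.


LPT order: [25, 15, 12, 3]
Machine loads after assignment: [25, 15, 12, 3]
LPT makespan = 25
Lower bound = max(max_job, ceil(total/4)) = max(25, 14) = 25
Ratio = 25 / 25 = 1.0

1.0


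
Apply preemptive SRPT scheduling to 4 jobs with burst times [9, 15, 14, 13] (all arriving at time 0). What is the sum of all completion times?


Since all jobs arrive at t=0, SRPT equals SPT ordering.
SPT order: [9, 13, 14, 15]
Completion times:
  Job 1: p=9, C=9
  Job 2: p=13, C=22
  Job 3: p=14, C=36
  Job 4: p=15, C=51
Total completion time = 9 + 22 + 36 + 51 = 118

118


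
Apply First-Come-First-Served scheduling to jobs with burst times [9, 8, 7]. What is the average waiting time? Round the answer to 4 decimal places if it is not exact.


FCFS order (as given): [9, 8, 7]
Waiting times:
  Job 1: wait = 0
  Job 2: wait = 9
  Job 3: wait = 17
Sum of waiting times = 26
Average waiting time = 26/3 = 8.6667

8.6667


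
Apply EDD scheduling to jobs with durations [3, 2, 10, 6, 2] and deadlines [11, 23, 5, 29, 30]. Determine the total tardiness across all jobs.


Sort by due date (EDD order): [(10, 5), (3, 11), (2, 23), (6, 29), (2, 30)]
Compute completion times and tardiness:
  Job 1: p=10, d=5, C=10, tardiness=max(0,10-5)=5
  Job 2: p=3, d=11, C=13, tardiness=max(0,13-11)=2
  Job 3: p=2, d=23, C=15, tardiness=max(0,15-23)=0
  Job 4: p=6, d=29, C=21, tardiness=max(0,21-29)=0
  Job 5: p=2, d=30, C=23, tardiness=max(0,23-30)=0
Total tardiness = 7

7


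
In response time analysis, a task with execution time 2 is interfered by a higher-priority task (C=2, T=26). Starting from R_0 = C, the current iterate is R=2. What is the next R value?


R_next = C + ceil(R_prev / T_hp) * C_hp
ceil(2 / 26) = ceil(0.0769) = 1
Interference = 1 * 2 = 2
R_next = 2 + 2 = 4

4


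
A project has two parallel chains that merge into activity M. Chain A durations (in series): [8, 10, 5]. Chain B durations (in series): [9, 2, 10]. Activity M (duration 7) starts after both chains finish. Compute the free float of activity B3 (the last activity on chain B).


ES(B3) = sum of predecessors on chain B = 11
EF(B3) = ES + duration = 11 + 10 = 21
Successor of B3 is M. ES(M) = max(sum(A), sum(B)) = max(23, 21) = 23
Free float = ES(successor) - EF(current) = 23 - 21 = 2

2


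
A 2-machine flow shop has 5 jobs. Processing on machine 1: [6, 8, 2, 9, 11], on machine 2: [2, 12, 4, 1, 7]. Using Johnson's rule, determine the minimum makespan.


Apply Johnson's rule:
  Group 1 (a <= b): [(3, 2, 4), (2, 8, 12)]
  Group 2 (a > b): [(5, 11, 7), (1, 6, 2), (4, 9, 1)]
Optimal job order: [3, 2, 5, 1, 4]
Schedule:
  Job 3: M1 done at 2, M2 done at 6
  Job 2: M1 done at 10, M2 done at 22
  Job 5: M1 done at 21, M2 done at 29
  Job 1: M1 done at 27, M2 done at 31
  Job 4: M1 done at 36, M2 done at 37
Makespan = 37

37


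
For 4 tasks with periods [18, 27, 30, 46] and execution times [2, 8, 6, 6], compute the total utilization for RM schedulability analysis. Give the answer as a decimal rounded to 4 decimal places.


Compute individual utilizations (exact fractions):
  Task 1: C/T = 2/18 = 1/9 (approx. 0.1111)
  Task 2: C/T = 8/27 (approx. 0.2963)
  Task 3: C/T = 6/30 = 1/5 (approx. 0.2)
  Task 4: C/T = 6/46 = 3/23 (approx. 0.1304)
Total utilization U = 1/9 + 8/27 + 1/5 + 3/23 = 2291/3105
Rounded to 4 decimal places: U = 0.7378
RM (Liu & Layland) bound for 4 tasks = 0.756828; compare with U = 2291/3105 (approx. 0.737842)
U <= bound, so schedulable by RM sufficient condition.

0.7378


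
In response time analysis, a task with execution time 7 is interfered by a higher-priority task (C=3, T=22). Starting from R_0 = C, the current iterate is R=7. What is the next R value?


R_next = C + ceil(R_prev / T_hp) * C_hp
ceil(7 / 22) = ceil(0.3182) = 1
Interference = 1 * 3 = 3
R_next = 7 + 3 = 10

10


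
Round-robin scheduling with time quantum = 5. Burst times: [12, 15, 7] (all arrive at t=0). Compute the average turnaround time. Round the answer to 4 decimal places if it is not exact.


Time quantum = 5
Execution trace:
  J1 runs 5 units, time = 5
  J2 runs 5 units, time = 10
  J3 runs 5 units, time = 15
  J1 runs 5 units, time = 20
  J2 runs 5 units, time = 25
  J3 runs 2 units, time = 27
  J1 runs 2 units, time = 29
  J2 runs 5 units, time = 34
Finish times: [29, 34, 27]
Average turnaround = 90/3 = 30.0

30.0


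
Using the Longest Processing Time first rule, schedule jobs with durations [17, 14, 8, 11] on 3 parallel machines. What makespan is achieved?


Sort jobs in decreasing order (LPT): [17, 14, 11, 8]
Assign each job to the least loaded machine:
  Machine 1: jobs [17], load = 17
  Machine 2: jobs [14], load = 14
  Machine 3: jobs [11, 8], load = 19
Makespan = max load = 19

19


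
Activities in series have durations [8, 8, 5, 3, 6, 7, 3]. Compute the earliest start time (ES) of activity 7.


Activity 7 starts after activities 1 through 6 complete.
Predecessor durations: [8, 8, 5, 3, 6, 7]
ES = 8 + 8 + 5 + 3 + 6 + 7 = 37

37


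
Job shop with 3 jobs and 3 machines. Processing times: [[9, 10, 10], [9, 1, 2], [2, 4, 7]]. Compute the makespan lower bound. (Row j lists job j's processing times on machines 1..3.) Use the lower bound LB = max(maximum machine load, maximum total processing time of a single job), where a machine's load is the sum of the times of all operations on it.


Machine loads:
  Machine 1: 9 + 9 + 2 = 20
  Machine 2: 10 + 1 + 4 = 15
  Machine 3: 10 + 2 + 7 = 19
Max machine load = 20
Job totals:
  Job 1: 29
  Job 2: 12
  Job 3: 13
Max job total = 29
Lower bound = max(20, 29) = 29

29


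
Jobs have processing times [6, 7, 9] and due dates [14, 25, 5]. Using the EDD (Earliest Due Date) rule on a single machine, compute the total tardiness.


Sort by due date (EDD order): [(9, 5), (6, 14), (7, 25)]
Compute completion times and tardiness:
  Job 1: p=9, d=5, C=9, tardiness=max(0,9-5)=4
  Job 2: p=6, d=14, C=15, tardiness=max(0,15-14)=1
  Job 3: p=7, d=25, C=22, tardiness=max(0,22-25)=0
Total tardiness = 5

5


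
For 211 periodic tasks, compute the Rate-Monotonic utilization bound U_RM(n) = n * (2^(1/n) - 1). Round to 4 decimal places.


Compute 2^(1/211) = 1.0032904594
Subtract 1: 1.0032904594 - 1 = 0.0032904594
Multiply by n: 211 * 0.0032904594 = 0.6942869334
Round to 4 dp: 0.6943

0.6943


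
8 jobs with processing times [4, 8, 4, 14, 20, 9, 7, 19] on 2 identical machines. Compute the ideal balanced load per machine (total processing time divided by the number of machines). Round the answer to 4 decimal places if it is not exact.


Total processing time = 4 + 8 + 4 + 14 + 20 + 9 + 7 + 19 = 85
Number of machines = 2
Ideal balanced load = 85 / 2 = 42.5

42.5


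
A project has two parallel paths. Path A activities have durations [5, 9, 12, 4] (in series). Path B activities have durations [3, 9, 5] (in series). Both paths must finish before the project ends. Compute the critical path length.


Path A total = 5 + 9 + 12 + 4 = 30
Path B total = 3 + 9 + 5 = 17
Critical path = longest path = max(30, 17) = 30

30


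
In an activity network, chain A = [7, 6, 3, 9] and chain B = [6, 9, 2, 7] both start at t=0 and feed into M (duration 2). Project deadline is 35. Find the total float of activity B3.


Forward pass: ES(B3) = sum of predecessors on chain B = 15
EF = ES + duration = 15 + 2 = 17
Backward pass: LF(M) = deadline = 35; LS(M) = 35 - 2 = 33
LF(B3) = LS(M) - sum(successors on chain B) = 33 - 7 = 26
LS = LF - duration = 26 - 2 = 24
Total float = LS - ES = 24 - 15 = 9

9


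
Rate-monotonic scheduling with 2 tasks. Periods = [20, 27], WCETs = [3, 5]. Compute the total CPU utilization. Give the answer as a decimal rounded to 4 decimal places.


Compute individual utilizations (exact fractions):
  Task 1: C/T = 3/20 (approx. 0.15)
  Task 2: C/T = 5/27 (approx. 0.1852)
Total utilization U = 3/20 + 5/27 = 181/540
Rounded to 4 decimal places: U = 0.3352
RM (Liu & Layland) bound for 2 tasks = 0.828427; compare with U = 181/540 (approx. 0.335185)
U <= bound, so schedulable by RM sufficient condition.

0.3352


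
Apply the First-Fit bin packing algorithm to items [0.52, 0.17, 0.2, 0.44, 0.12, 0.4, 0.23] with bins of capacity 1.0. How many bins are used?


Place items sequentially using First-Fit:
  Item 0.52 -> new Bin 1
  Item 0.17 -> Bin 1 (now 0.69)
  Item 0.2 -> Bin 1 (now 0.89)
  Item 0.44 -> new Bin 2
  Item 0.12 -> Bin 2 (now 0.56)
  Item 0.4 -> Bin 2 (now 0.96)
  Item 0.23 -> new Bin 3
Total bins used = 3

3
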